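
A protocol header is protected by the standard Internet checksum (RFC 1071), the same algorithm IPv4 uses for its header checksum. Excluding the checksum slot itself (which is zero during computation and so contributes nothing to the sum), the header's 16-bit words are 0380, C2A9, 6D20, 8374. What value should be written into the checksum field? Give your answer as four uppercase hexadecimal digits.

One's-complement addition (fold any carry out of bit 15 back into bit 0):
  0x0380 + 0xC2A9 = 0x0C629
  0xC629 + 0x6D20 = 0x13349 → wrap carry → 0x334A
  0x334A + 0x8374 = 0x0B6BE
One's-complement sum = 0xB6BE.
Checksum = ~0xB6BE & 0xFFFF = 0x4941.

4941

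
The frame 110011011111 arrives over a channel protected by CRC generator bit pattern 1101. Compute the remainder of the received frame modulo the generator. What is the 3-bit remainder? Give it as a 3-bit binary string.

Modulo-2 division of 110011011111 by 1101:
  pos 0: 1100 XOR 1101 = 0001
  pos 3: 1110 XOR 1101 = 0011
  pos 5: 1111 XOR 1101 = 0010
  pos 7: 1011 XOR 1101 = 0110
  pos 8: 1101 XOR 1101 = 0000
Remainder = 000 (zero — the frame passes the CRC check).

000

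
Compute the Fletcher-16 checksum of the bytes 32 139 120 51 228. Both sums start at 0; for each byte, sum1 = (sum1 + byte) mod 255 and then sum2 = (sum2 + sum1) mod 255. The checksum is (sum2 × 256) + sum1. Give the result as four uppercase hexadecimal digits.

Running sums (mod 255):
  after byte 0 (32): sum1=32, sum2=32
  after byte 1 (139): sum1=171, sum2=203
  after byte 2 (120): sum1=36, sum2=239
  after byte 3 (51): sum1=87, sum2=71
  after byte 4 (228): sum1=60, sum2=131
Checksum = sum2·256 + sum1 = 131·256 + 60 = 33596 = 0x833C.

833C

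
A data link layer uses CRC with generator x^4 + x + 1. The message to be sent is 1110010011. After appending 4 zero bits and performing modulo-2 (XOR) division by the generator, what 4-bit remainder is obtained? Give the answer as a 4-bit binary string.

1100

Append 4 zeros: 11100100110000. Divide by 10011 (XOR where the leading bit is 1):
  pos 0: 11100 XOR 10011 = 01111
  pos 1: 11111 XOR 10011 = 01100
  pos 2: 11000 XOR 10011 = 01011
  pos 3: 10110 XOR 10011 = 00101
  pos 5: 10111 XOR 10011 = 00100
  pos 7: 10000 XOR 10011 = 00011
Remainder (last 4 bits) = 1100. This is the CRC / FCS.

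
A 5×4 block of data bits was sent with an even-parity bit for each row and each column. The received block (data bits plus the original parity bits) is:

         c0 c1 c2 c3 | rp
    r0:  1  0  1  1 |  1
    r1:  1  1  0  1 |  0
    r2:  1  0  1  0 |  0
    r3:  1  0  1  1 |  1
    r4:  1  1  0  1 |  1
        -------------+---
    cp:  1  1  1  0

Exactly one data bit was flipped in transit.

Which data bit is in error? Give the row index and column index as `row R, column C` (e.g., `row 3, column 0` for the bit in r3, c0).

Recompute each row's even parity and compare to rp:
  r0: data parity 1, sent rp 1 → ok
  r1: data parity 1, sent rp 0 → mismatch
  r2: data parity 0, sent rp 0 → ok
  r3: data parity 1, sent rp 1 → ok
  r4: data parity 1, sent rp 1 → ok
Recompute each column's even parity and compare to cp:
  c0: data parity 1, sent cp 1 → ok
  c1: data parity 0, sent cp 1 → mismatch
  c2: data parity 1, sent cp 1 → ok
  c3: data parity 0, sent cp 0 → ok
Exactly one row (r1) and one column (c1) fail → the flipped bit is at their intersection.

row 1, column 1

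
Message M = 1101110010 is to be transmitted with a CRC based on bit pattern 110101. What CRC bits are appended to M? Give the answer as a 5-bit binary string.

11000

Append 5 zeros: 110111001000000. Divide by 110101 (XOR where the leading bit is 1):
  pos 0: 110111 XOR 110101 = 000010
  pos 4: 100010 XOR 110101 = 010111
  pos 5: 101110 XOR 110101 = 011011
  pos 6: 110110 XOR 110101 = 000011
Remainder (last 5 bits) = 11000. This is the CRC / FCS.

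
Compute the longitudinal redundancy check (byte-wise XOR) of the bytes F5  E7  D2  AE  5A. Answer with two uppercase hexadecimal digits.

XOR the bytes together:
  start with 0xF5
  0xF5 ⊕ 0xE7 = 0x12
  0x12 ⊕ 0xD2 = 0xC0
  0xC0 ⊕ 0xAE = 0x6E
  0x6E ⊕ 0x5A = 0x34

34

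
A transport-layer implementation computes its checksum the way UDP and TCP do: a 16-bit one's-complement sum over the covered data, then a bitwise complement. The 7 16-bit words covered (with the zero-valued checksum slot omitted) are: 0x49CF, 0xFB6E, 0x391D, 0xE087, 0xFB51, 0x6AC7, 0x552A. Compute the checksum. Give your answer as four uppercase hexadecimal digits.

E5D8

One's-complement addition (fold any carry out of bit 15 back into bit 0):
  0x49CF + 0xFB6E = 0x1453D → wrap carry → 0x453E
  0x453E + 0x391D = 0x07E5B
  0x7E5B + 0xE087 = 0x15EE2 → wrap carry → 0x5EE3
  0x5EE3 + 0xFB51 = 0x15A34 → wrap carry → 0x5A35
  0x5A35 + 0x6AC7 = 0x0C4FC
  0xC4FC + 0x552A = 0x11A26 → wrap carry → 0x1A27
One's-complement sum = 0x1A27.
Checksum = ~0x1A27 & 0xFFFF = 0xE5D8.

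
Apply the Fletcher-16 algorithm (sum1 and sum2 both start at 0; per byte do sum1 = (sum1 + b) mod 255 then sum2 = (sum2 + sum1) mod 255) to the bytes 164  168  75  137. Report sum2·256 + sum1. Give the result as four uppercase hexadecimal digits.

Running sums (mod 255):
  after byte 0 (164): sum1=164, sum2=164
  after byte 1 (168): sum1=77, sum2=241
  after byte 2 (75): sum1=152, sum2=138
  after byte 3 (137): sum1=34, sum2=172
Checksum = sum2·256 + sum1 = 172·256 + 34 = 44066 = 0xAC22.

AC22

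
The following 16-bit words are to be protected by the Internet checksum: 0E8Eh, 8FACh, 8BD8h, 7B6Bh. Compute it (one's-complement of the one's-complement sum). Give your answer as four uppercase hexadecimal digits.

One's-complement addition (fold any carry out of bit 15 back into bit 0):
  0x0E8E + 0x8FAC = 0x09E3A
  0x9E3A + 0x8BD8 = 0x12A12 → wrap carry → 0x2A13
  0x2A13 + 0x7B6B = 0x0A57E
One's-complement sum = 0xA57E.
Checksum = ~0xA57E & 0xFFFF = 0x5A81.

5A81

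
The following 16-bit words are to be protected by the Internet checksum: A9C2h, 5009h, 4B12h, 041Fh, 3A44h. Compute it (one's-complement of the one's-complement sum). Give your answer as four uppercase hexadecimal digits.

One's-complement addition (fold any carry out of bit 15 back into bit 0):
  0xA9C2 + 0x5009 = 0x0F9CB
  0xF9CB + 0x4B12 = 0x144DD → wrap carry → 0x44DE
  0x44DE + 0x041F = 0x048FD
  0x48FD + 0x3A44 = 0x08341
One's-complement sum = 0x8341.
Checksum = ~0x8341 & 0xFFFF = 0x7CBE.

7CBE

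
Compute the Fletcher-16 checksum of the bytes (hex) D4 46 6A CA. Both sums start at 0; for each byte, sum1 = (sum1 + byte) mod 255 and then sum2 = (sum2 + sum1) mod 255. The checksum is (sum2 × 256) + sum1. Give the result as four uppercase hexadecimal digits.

Running sums (mod 255):
  after byte 0 (D4): sum1=212, sum2=212
  after byte 1 (46): sum1=27, sum2=239
  after byte 2 (6A): sum1=133, sum2=117
  after byte 3 (CA): sum1=80, sum2=197
Checksum = sum2·256 + sum1 = 197·256 + 80 = 50512 = 0xC550.

C550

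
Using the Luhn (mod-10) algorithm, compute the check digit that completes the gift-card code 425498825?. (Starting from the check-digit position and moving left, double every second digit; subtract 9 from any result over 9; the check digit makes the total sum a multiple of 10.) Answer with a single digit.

Partial digits right→left: 5 2 8 8 9 4 5 2 4
Double every second digit counting from the check-digit position (so the 1st, 3rd, 5th, ... of the partial from the right).
  doubled (with −9 where >9): 1 7 9 1 8 → sum 26
  kept as-is: 2 8 4 2 → sum 16
Total = 26 + 16 = 42.
Check digit = (10 − (42 mod 10)) mod 10 = 8.

8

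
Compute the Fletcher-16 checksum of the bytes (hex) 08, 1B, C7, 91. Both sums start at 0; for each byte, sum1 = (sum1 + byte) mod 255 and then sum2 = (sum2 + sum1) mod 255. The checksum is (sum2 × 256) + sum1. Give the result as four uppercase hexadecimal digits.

927C

Running sums (mod 255):
  after byte 0 (08): sum1=8, sum2=8
  after byte 1 (1B): sum1=35, sum2=43
  after byte 2 (C7): sum1=234, sum2=22
  after byte 3 (91): sum1=124, sum2=146
Checksum = sum2·256 + sum1 = 146·256 + 124 = 37500 = 0x927C.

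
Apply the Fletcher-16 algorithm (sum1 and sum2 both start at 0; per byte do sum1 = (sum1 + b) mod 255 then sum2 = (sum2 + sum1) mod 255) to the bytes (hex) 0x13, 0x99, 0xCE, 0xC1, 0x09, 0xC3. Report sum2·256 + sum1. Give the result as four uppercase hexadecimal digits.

C80A

Running sums (mod 255):
  after byte 0 (0x13): sum1=19, sum2=19
  after byte 1 (0x99): sum1=172, sum2=191
  after byte 2 (0xCE): sum1=123, sum2=59
  after byte 3 (0xC1): sum1=61, sum2=120
  after byte 4 (0x09): sum1=70, sum2=190
  after byte 5 (0xC3): sum1=10, sum2=200
Checksum = sum2·256 + sum1 = 200·256 + 10 = 51210 = 0xC80A.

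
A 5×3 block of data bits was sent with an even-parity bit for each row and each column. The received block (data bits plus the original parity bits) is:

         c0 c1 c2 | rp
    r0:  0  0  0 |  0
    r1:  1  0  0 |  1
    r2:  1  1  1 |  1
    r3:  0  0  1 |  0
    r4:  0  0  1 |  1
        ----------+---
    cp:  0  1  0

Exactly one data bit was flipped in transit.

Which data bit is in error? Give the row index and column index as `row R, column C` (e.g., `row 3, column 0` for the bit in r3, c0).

Recompute each row's even parity and compare to rp:
  r0: data parity 0, sent rp 0 → ok
  r1: data parity 1, sent rp 1 → ok
  r2: data parity 1, sent rp 1 → ok
  r3: data parity 1, sent rp 0 → mismatch
  r4: data parity 1, sent rp 1 → ok
Recompute each column's even parity and compare to cp:
  c0: data parity 0, sent cp 0 → ok
  c1: data parity 1, sent cp 1 → ok
  c2: data parity 1, sent cp 0 → mismatch
Exactly one row (r3) and one column (c2) fail → the flipped bit is at their intersection.

row 3, column 2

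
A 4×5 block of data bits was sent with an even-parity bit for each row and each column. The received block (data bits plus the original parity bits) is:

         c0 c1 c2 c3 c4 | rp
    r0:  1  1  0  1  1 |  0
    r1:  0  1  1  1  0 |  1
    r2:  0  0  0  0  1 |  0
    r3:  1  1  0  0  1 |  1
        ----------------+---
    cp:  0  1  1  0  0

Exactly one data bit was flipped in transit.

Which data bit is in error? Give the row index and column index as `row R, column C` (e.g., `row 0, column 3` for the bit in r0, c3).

Recompute each row's even parity and compare to rp:
  r0: data parity 0, sent rp 0 → ok
  r1: data parity 1, sent rp 1 → ok
  r2: data parity 1, sent rp 0 → mismatch
  r3: data parity 1, sent rp 1 → ok
Recompute each column's even parity and compare to cp:
  c0: data parity 0, sent cp 0 → ok
  c1: data parity 1, sent cp 1 → ok
  c2: data parity 1, sent cp 1 → ok
  c3: data parity 0, sent cp 0 → ok
  c4: data parity 1, sent cp 0 → mismatch
Exactly one row (r2) and one column (c4) fail → the flipped bit is at their intersection.

row 2, column 4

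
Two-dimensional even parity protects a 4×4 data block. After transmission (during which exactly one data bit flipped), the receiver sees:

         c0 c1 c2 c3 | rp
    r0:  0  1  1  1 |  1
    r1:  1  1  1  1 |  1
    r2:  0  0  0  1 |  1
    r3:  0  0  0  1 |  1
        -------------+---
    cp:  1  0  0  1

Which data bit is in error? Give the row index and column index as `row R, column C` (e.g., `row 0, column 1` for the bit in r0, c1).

Recompute each row's even parity and compare to rp:
  r0: data parity 1, sent rp 1 → ok
  r1: data parity 0, sent rp 1 → mismatch
  r2: data parity 1, sent rp 1 → ok
  r3: data parity 1, sent rp 1 → ok
Recompute each column's even parity and compare to cp:
  c0: data parity 1, sent cp 1 → ok
  c1: data parity 0, sent cp 0 → ok
  c2: data parity 0, sent cp 0 → ok
  c3: data parity 0, sent cp 1 → mismatch
Exactly one row (r1) and one column (c3) fail → the flipped bit is at their intersection.

row 1, column 3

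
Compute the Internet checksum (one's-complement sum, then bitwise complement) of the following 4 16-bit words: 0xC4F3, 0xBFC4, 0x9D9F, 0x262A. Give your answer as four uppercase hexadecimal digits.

One's-complement addition (fold any carry out of bit 15 back into bit 0):
  0xC4F3 + 0xBFC4 = 0x184B7 → wrap carry → 0x84B8
  0x84B8 + 0x9D9F = 0x12257 → wrap carry → 0x2258
  0x2258 + 0x262A = 0x04882
One's-complement sum = 0x4882.
Checksum = ~0x4882 & 0xFFFF = 0xB77D.

B77D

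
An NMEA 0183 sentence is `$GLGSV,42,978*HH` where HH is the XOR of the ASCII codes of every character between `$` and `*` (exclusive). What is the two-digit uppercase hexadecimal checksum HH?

79

XOR the ASCII codes of the payload characters:
  'G' = 0x47 → acc = 0x47
  'L' = 0x4C → acc = 0x0B
  'G' = 0x47 → acc = 0x4C
  'S' = 0x53 → acc = 0x1F
  'V' = 0x56 → acc = 0x49
  ',' = 0x2C → acc = 0x65
  '4' = 0x34 → acc = 0x51
  '2' = 0x32 → acc = 0x63
  ',' = 0x2C → acc = 0x4F
  '9' = 0x39 → acc = 0x76
  '7' = 0x37 → acc = 0x41
  '8' = 0x38 → acc = 0x79
Checksum = 0x79.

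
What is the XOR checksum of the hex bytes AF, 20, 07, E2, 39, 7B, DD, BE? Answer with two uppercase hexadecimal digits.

XOR the bytes together:
  start with 0xAF
  0xAF ⊕ 0x20 = 0x8F
  0x8F ⊕ 0x07 = 0x88
  0x88 ⊕ 0xE2 = 0x6A
  0x6A ⊕ 0x39 = 0x53
  0x53 ⊕ 0x7B = 0x28
  0x28 ⊕ 0xDD = 0xF5
  0xF5 ⊕ 0xBE = 0x4B

4B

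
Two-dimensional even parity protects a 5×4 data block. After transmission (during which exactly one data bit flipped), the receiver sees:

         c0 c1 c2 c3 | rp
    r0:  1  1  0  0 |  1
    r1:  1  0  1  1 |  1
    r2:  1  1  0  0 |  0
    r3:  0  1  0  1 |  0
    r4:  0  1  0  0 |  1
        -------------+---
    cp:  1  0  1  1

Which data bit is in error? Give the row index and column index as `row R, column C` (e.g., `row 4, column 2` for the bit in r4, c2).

row 0, column 3

Recompute each row's even parity and compare to rp:
  r0: data parity 0, sent rp 1 → mismatch
  r1: data parity 1, sent rp 1 → ok
  r2: data parity 0, sent rp 0 → ok
  r3: data parity 0, sent rp 0 → ok
  r4: data parity 1, sent rp 1 → ok
Recompute each column's even parity and compare to cp:
  c0: data parity 1, sent cp 1 → ok
  c1: data parity 0, sent cp 0 → ok
  c2: data parity 1, sent cp 1 → ok
  c3: data parity 0, sent cp 1 → mismatch
Exactly one row (r0) and one column (c3) fail → the flipped bit is at their intersection.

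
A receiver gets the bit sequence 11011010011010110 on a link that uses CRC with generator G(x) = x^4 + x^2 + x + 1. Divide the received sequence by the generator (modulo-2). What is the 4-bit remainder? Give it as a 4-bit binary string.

0000

Modulo-2 division of 11011010011010110 by 10111:
  pos 0: 11011 XOR 10111 = 01100
  pos 1: 11000 XOR 10111 = 01111
  pos 2: 11111 XOR 10111 = 01000
  pos 3: 10000 XOR 10111 = 00111
  pos 5: 11101 XOR 10111 = 01010
  pos 6: 10101 XOR 10111 = 00010
  pos 9: 10010 XOR 10111 = 00101
  pos 11: 10111 XOR 10111 = 00000
Remainder = 0000 (zero — the frame passes the CRC check).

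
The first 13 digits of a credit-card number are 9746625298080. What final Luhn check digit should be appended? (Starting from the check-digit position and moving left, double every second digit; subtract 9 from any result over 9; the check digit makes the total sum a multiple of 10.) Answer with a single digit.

7

Partial digits right→left: 0 8 0 8 9 2 5 2 6 6 4 7 9
Double every second digit counting from the check-digit position (so the 1st, 3rd, 5th, ... of the partial from the right).
  doubled (with −9 where >9): 0 0 9 1 3 8 9 → sum 30
  kept as-is: 8 8 2 2 6 7 → sum 33
Total = 30 + 33 = 63.
Check digit = (10 − (63 mod 10)) mod 10 = 7.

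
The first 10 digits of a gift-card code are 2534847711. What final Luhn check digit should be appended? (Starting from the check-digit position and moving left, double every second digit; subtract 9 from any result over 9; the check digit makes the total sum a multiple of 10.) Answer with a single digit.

5

Partial digits right→left: 1 1 7 7 4 8 4 3 5 2
Double every second digit counting from the check-digit position (so the 1st, 3rd, 5th, ... of the partial from the right).
  doubled (with −9 where >9): 2 5 8 8 1 → sum 24
  kept as-is: 1 7 8 3 2 → sum 21
Total = 24 + 21 = 45.
Check digit = (10 − (45 mod 10)) mod 10 = 5.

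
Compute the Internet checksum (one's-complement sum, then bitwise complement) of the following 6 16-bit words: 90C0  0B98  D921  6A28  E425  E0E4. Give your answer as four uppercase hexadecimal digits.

5B52

One's-complement addition (fold any carry out of bit 15 back into bit 0):
  0x90C0 + 0x0B98 = 0x09C58
  0x9C58 + 0xD921 = 0x17579 → wrap carry → 0x757A
  0x757A + 0x6A28 = 0x0DFA2
  0xDFA2 + 0xE425 = 0x1C3C7 → wrap carry → 0xC3C8
  0xC3C8 + 0xE0E4 = 0x1A4AC → wrap carry → 0xA4AD
One's-complement sum = 0xA4AD.
Checksum = ~0xA4AD & 0xFFFF = 0x5B52.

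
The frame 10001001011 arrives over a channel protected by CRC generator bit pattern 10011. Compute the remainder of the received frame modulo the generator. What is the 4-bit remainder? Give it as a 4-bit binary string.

Modulo-2 division of 10001001011 by 10011:
  pos 0: 10001 XOR 10011 = 00010
  pos 3: 10001 XOR 10011 = 00010
  pos 6: 10011 XOR 10011 = 00000
Remainder = 0000 (zero — the frame passes the CRC check).

0000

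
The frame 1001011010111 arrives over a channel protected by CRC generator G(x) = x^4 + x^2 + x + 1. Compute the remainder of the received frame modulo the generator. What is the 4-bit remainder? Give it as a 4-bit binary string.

Modulo-2 division of 1001011010111 by 10111:
  pos 0: 10010 XOR 10111 = 00101
  pos 2: 10111 XOR 10111 = 00000
  pos 8: 10111 XOR 10111 = 00000
Remainder = 0000 (zero — the frame passes the CRC check).

0000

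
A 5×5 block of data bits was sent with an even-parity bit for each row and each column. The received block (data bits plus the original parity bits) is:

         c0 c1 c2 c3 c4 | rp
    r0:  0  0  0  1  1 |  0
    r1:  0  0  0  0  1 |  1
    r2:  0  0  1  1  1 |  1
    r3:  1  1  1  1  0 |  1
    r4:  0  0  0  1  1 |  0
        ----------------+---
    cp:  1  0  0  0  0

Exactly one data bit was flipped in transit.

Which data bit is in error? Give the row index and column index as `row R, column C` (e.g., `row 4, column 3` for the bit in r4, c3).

Recompute each row's even parity and compare to rp:
  r0: data parity 0, sent rp 0 → ok
  r1: data parity 1, sent rp 1 → ok
  r2: data parity 1, sent rp 1 → ok
  r3: data parity 0, sent rp 1 → mismatch
  r4: data parity 0, sent rp 0 → ok
Recompute each column's even parity and compare to cp:
  c0: data parity 1, sent cp 1 → ok
  c1: data parity 1, sent cp 0 → mismatch
  c2: data parity 0, sent cp 0 → ok
  c3: data parity 0, sent cp 0 → ok
  c4: data parity 0, sent cp 0 → ok
Exactly one row (r3) and one column (c1) fail → the flipped bit is at their intersection.

row 3, column 1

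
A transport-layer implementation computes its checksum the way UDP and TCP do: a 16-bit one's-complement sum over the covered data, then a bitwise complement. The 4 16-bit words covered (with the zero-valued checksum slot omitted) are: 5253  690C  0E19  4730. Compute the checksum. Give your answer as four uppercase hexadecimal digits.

EF56

One's-complement addition (fold any carry out of bit 15 back into bit 0):
  0x5253 + 0x690C = 0x0BB5F
  0xBB5F + 0x0E19 = 0x0C978
  0xC978 + 0x4730 = 0x110A8 → wrap carry → 0x10A9
One's-complement sum = 0x10A9.
Checksum = ~0x10A9 & 0xFFFF = 0xEF56.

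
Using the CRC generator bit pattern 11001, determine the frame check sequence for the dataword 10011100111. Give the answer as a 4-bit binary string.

0011

Append 4 zeros: 100111001110000. Divide by 11001 (XOR where the leading bit is 1):
  pos 0: 10011 XOR 11001 = 01010
  pos 1: 10101 XOR 11001 = 01100
  pos 2: 11000 XOR 11001 = 00001
  pos 6: 10111 XOR 11001 = 01110
  pos 7: 11100 XOR 11001 = 00101
  pos 9: 10100 XOR 11001 = 01101
  pos 10: 11010 XOR 11001 = 00011
Remainder (last 4 bits) = 0011. This is the CRC / FCS.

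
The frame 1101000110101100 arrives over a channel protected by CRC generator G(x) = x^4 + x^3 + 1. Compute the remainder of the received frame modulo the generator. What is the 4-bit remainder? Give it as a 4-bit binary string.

0000

Modulo-2 division of 1101000110101100 by 11001:
  pos 0: 11010 XOR 11001 = 00011
  pos 3: 11001 XOR 11001 = 00000
  pos 8: 10101 XOR 11001 = 01100
  pos 9: 11001 XOR 11001 = 00000
Remainder = 0000 (zero — the frame passes the CRC check).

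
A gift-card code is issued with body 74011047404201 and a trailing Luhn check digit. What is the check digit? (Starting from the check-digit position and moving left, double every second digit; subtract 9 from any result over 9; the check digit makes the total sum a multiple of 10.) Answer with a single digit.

9

Partial digits right→left: 1 0 2 4 0 4 7 4 0 1 1 0 4 7
Double every second digit counting from the check-digit position (so the 1st, 3rd, 5th, ... of the partial from the right).
  doubled (with −9 where >9): 2 4 0 5 0 2 8 → sum 21
  kept as-is: 0 4 4 4 1 0 7 → sum 20
Total = 21 + 20 = 41.
Check digit = (10 − (41 mod 10)) mod 10 = 9.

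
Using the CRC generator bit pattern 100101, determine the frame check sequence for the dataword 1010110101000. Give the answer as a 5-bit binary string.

Append 5 zeros: 101011010100000000. Divide by 100101 (XOR where the leading bit is 1):
  pos 0: 101011 XOR 100101 = 001110
  pos 2: 111001 XOR 100101 = 011100
  pos 3: 111000 XOR 100101 = 011101
  pos 4: 111011 XOR 100101 = 011110
  pos 5: 111100 XOR 100101 = 011001
  pos 6: 110010 XOR 100101 = 010111
  pos 7: 101110 XOR 100101 = 001011
  pos 9: 101100 XOR 100101 = 001001
  pos 11: 100100 XOR 100101 = 000001
Remainder (last 5 bits) = 00010. This is the CRC / FCS.

00010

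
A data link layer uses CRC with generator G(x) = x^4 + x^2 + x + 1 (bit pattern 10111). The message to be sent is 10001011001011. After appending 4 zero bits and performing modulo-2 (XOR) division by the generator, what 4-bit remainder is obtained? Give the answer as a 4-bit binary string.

0100

Append 4 zeros: 100010110010110000. Divide by 10111 (XOR where the leading bit is 1):
  pos 0: 10001 XOR 10111 = 00110
  pos 2: 11001 XOR 10111 = 01110
  pos 3: 11101 XOR 10111 = 01010
  pos 4: 10100 XOR 10111 = 00011
  pos 7: 11010 XOR 10111 = 01101
  pos 8: 11011 XOR 10111 = 01100
  pos 9: 11001 XOR 10111 = 01110
  pos 10: 11100 XOR 10111 = 01011
  pos 11: 10110 XOR 10111 = 00001
Remainder (last 4 bits) = 0100. This is the CRC / FCS.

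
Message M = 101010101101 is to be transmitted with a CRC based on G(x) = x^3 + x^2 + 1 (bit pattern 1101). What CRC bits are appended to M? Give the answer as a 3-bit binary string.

Append 3 zeros: 101010101101000. Divide by 1101 (XOR where the leading bit is 1):
  pos 0: 1010 XOR 1101 = 0111
  pos 1: 1111 XOR 1101 = 0010
  pos 3: 1001 XOR 1101 = 0100
  pos 4: 1000 XOR 1101 = 0101
  pos 5: 1011 XOR 1101 = 0110
  pos 6: 1101 XOR 1101 = 0000
  pos 11: 1000 XOR 1101 = 0101
Remainder (last 3 bits) = 101. This is the CRC / FCS.

101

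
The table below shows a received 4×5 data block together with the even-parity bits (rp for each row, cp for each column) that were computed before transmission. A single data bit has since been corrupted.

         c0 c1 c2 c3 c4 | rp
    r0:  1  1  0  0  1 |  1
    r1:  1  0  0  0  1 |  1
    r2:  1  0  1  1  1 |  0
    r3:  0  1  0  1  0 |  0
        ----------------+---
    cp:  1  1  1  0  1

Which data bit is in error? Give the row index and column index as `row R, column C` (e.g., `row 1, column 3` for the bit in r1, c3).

row 1, column 1

Recompute each row's even parity and compare to rp:
  r0: data parity 1, sent rp 1 → ok
  r1: data parity 0, sent rp 1 → mismatch
  r2: data parity 0, sent rp 0 → ok
  r3: data parity 0, sent rp 0 → ok
Recompute each column's even parity and compare to cp:
  c0: data parity 1, sent cp 1 → ok
  c1: data parity 0, sent cp 1 → mismatch
  c2: data parity 1, sent cp 1 → ok
  c3: data parity 0, sent cp 0 → ok
  c4: data parity 1, sent cp 1 → ok
Exactly one row (r1) and one column (c1) fail → the flipped bit is at their intersection.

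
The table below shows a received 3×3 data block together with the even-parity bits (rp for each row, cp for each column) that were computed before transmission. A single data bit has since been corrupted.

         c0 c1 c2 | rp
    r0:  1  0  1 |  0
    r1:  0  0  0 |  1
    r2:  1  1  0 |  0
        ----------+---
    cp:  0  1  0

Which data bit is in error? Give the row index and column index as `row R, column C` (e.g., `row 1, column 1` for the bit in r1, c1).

row 1, column 2

Recompute each row's even parity and compare to rp:
  r0: data parity 0, sent rp 0 → ok
  r1: data parity 0, sent rp 1 → mismatch
  r2: data parity 0, sent rp 0 → ok
Recompute each column's even parity and compare to cp:
  c0: data parity 0, sent cp 0 → ok
  c1: data parity 1, sent cp 1 → ok
  c2: data parity 1, sent cp 0 → mismatch
Exactly one row (r1) and one column (c2) fail → the flipped bit is at their intersection.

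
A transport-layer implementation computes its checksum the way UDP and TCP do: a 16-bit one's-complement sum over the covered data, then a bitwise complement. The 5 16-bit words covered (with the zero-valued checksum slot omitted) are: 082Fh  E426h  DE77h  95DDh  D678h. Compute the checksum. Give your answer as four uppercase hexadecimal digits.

One's-complement addition (fold any carry out of bit 15 back into bit 0):
  0x082F + 0xE426 = 0x0EC55
  0xEC55 + 0xDE77 = 0x1CACC → wrap carry → 0xCACD
  0xCACD + 0x95DD = 0x160AA → wrap carry → 0x60AB
  0x60AB + 0xD678 = 0x13723 → wrap carry → 0x3724
One's-complement sum = 0x3724.
Checksum = ~0x3724 & 0xFFFF = 0xC8DB.

C8DB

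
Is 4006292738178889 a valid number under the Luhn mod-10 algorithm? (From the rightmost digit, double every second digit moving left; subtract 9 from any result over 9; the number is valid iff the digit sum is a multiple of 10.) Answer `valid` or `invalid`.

invalid

From the right, keep odd positions and double even positions (subtract 9 from any doubled value over 9):
  doubled (positions 2,4,...): 7 7 2 6 4 4 0 8 → sum 38
  kept (positions 1,3,...): 9 8 7 8 7 9 6 0 → sum 54
Total = 92.
92 mod 10 = 2, so the number is invalid.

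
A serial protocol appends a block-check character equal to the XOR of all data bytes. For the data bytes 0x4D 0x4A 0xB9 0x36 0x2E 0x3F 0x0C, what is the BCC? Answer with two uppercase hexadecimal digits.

95

XOR the bytes together:
  start with 0x4D
  0x4D ⊕ 0x4A = 0x07
  0x07 ⊕ 0xB9 = 0xBE
  0xBE ⊕ 0x36 = 0x88
  0x88 ⊕ 0x2E = 0xA6
  0xA6 ⊕ 0x3F = 0x99
  0x99 ⊕ 0x0C = 0x95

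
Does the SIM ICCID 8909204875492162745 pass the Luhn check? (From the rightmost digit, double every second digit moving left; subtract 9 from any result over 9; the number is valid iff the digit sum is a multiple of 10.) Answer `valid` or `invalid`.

From the right, keep odd positions and double even positions (subtract 9 from any doubled value over 9):
  doubled (positions 2,4,...): 8 4 2 9 1 7 0 9 9 → sum 49
  kept (positions 1,3,...): 5 7 6 2 4 7 4 2 0 8 → sum 45
Total = 94.
94 mod 10 = 4, so the number is invalid.

invalid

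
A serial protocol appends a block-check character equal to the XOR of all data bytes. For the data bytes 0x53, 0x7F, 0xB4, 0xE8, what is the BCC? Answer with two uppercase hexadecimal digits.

XOR the bytes together:
  start with 0x53
  0x53 ⊕ 0x7F = 0x2C
  0x2C ⊕ 0xB4 = 0x98
  0x98 ⊕ 0xE8 = 0x70

70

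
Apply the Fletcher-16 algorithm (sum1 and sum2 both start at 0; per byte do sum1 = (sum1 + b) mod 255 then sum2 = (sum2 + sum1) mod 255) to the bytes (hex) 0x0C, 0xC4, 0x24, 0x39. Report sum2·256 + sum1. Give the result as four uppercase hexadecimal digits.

Running sums (mod 255):
  after byte 0 (0x0C): sum1=12, sum2=12
  after byte 1 (0xC4): sum1=208, sum2=220
  after byte 2 (0x24): sum1=244, sum2=209
  after byte 3 (0x39): sum1=46, sum2=0
Checksum = sum2·256 + sum1 = 0·256 + 46 = 46 = 0x002E.

002E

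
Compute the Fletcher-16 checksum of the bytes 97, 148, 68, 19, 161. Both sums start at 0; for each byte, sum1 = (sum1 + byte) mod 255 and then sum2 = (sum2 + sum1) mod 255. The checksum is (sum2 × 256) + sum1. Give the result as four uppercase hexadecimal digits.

CDEE

Running sums (mod 255):
  after byte 0 (97): sum1=97, sum2=97
  after byte 1 (148): sum1=245, sum2=87
  after byte 2 (68): sum1=58, sum2=145
  after byte 3 (19): sum1=77, sum2=222
  after byte 4 (161): sum1=238, sum2=205
Checksum = sum2·256 + sum1 = 205·256 + 238 = 52718 = 0xCDEE.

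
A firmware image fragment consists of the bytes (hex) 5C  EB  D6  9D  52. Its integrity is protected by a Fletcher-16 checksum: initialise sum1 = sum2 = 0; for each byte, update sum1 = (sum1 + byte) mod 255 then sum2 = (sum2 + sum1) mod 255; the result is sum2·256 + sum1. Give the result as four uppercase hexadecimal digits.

Running sums (mod 255):
  after byte 0 (5C): sum1=92, sum2=92
  after byte 1 (EB): sum1=72, sum2=164
  after byte 2 (D6): sum1=31, sum2=195
  after byte 3 (9D): sum1=188, sum2=128
  after byte 4 (52): sum1=15, sum2=143
Checksum = sum2·256 + sum1 = 143·256 + 15 = 36623 = 0x8F0F.

8F0F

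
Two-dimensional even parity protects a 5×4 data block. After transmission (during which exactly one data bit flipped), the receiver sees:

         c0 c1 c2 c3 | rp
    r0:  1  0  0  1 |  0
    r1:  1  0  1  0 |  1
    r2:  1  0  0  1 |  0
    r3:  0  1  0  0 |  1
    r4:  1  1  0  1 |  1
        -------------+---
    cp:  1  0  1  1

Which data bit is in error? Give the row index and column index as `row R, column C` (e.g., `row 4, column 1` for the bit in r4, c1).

row 1, column 0

Recompute each row's even parity and compare to rp:
  r0: data parity 0, sent rp 0 → ok
  r1: data parity 0, sent rp 1 → mismatch
  r2: data parity 0, sent rp 0 → ok
  r3: data parity 1, sent rp 1 → ok
  r4: data parity 1, sent rp 1 → ok
Recompute each column's even parity and compare to cp:
  c0: data parity 0, sent cp 1 → mismatch
  c1: data parity 0, sent cp 0 → ok
  c2: data parity 1, sent cp 1 → ok
  c3: data parity 1, sent cp 1 → ok
Exactly one row (r1) and one column (c0) fail → the flipped bit is at their intersection.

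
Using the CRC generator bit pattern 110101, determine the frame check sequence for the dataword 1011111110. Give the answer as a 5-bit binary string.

Append 5 zeros: 101111111000000. Divide by 110101 (XOR where the leading bit is 1):
  pos 0: 101111 XOR 110101 = 011010
  pos 1: 110101 XOR 110101 = 000000
  pos 7: 110000 XOR 110101 = 000101
Remainder (last 5 bits) = 10100. This is the CRC / FCS.

10100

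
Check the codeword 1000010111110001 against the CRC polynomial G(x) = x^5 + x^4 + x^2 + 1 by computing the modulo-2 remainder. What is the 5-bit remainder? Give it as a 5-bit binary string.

Modulo-2 division of 1000010111110001 by 110101:
  pos 0: 100001 XOR 110101 = 010100
  pos 1: 101000 XOR 110101 = 011101
  pos 2: 111011 XOR 110101 = 001110
  pos 4: 111011 XOR 110101 = 001110
  pos 6: 111011 XOR 110101 = 001110
  pos 8: 111000 XOR 110101 = 001101
  pos 10: 110101 XOR 110101 = 000000
Remainder = 00000 (zero — the frame passes the CRC check).

00000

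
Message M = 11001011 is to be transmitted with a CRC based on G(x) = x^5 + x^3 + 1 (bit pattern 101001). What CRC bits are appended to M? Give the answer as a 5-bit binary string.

10000

Append 5 zeros: 1100101100000. Divide by 101001 (XOR where the leading bit is 1):
  pos 0: 110010 XOR 101001 = 011011
  pos 1: 110111 XOR 101001 = 011110
  pos 2: 111101 XOR 101001 = 010100
  pos 3: 101000 XOR 101001 = 000001
Remainder (last 5 bits) = 10000. This is the CRC / FCS.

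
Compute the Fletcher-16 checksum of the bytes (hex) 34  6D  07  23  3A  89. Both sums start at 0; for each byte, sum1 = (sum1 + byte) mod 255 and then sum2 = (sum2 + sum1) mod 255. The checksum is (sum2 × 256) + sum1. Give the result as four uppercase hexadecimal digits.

Running sums (mod 255):
  after byte 0 (34): sum1=52, sum2=52
  after byte 1 (6D): sum1=161, sum2=213
  after byte 2 (07): sum1=168, sum2=126
  after byte 3 (23): sum1=203, sum2=74
  after byte 4 (3A): sum1=6, sum2=80
  after byte 5 (89): sum1=143, sum2=223
Checksum = sum2·256 + sum1 = 223·256 + 143 = 57231 = 0xDF8F.

DF8F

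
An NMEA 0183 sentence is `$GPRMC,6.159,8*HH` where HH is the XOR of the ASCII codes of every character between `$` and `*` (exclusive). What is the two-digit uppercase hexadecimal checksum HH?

56

XOR the ASCII codes of the payload characters:
  'G' = 0x47 → acc = 0x47
  'P' = 0x50 → acc = 0x17
  'R' = 0x52 → acc = 0x45
  'M' = 0x4D → acc = 0x08
  'C' = 0x43 → acc = 0x4B
  ',' = 0x2C → acc = 0x67
  '6' = 0x36 → acc = 0x51
  '.' = 0x2E → acc = 0x7F
  '1' = 0x31 → acc = 0x4E
  '5' = 0x35 → acc = 0x7B
  '9' = 0x39 → acc = 0x42
  ',' = 0x2C → acc = 0x6E
  '8' = 0x38 → acc = 0x56
Checksum = 0x56.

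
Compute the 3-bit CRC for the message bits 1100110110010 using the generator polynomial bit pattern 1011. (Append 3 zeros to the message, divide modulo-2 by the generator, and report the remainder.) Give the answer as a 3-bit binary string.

011

Append 3 zeros: 1100110110010000. Divide by 1011 (XOR where the leading bit is 1):
  pos 0: 1100 XOR 1011 = 0111
  pos 1: 1111 XOR 1011 = 0100
  pos 2: 1001 XOR 1011 = 0010
  pos 4: 1001 XOR 1011 = 0010
  pos 6: 1010 XOR 1011 = 0001
  pos 9: 1010 XOR 1011 = 0001
  pos 12: 1000 XOR 1011 = 0011
Remainder (last 3 bits) = 011. This is the CRC / FCS.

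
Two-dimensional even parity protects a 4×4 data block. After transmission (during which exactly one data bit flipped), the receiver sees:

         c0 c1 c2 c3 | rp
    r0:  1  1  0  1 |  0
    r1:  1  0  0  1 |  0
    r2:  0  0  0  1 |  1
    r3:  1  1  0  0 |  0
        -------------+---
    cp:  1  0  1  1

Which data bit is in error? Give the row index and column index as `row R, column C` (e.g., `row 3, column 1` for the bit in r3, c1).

row 0, column 2

Recompute each row's even parity and compare to rp:
  r0: data parity 1, sent rp 0 → mismatch
  r1: data parity 0, sent rp 0 → ok
  r2: data parity 1, sent rp 1 → ok
  r3: data parity 0, sent rp 0 → ok
Recompute each column's even parity and compare to cp:
  c0: data parity 1, sent cp 1 → ok
  c1: data parity 0, sent cp 0 → ok
  c2: data parity 0, sent cp 1 → mismatch
  c3: data parity 1, sent cp 1 → ok
Exactly one row (r0) and one column (c2) fail → the flipped bit is at their intersection.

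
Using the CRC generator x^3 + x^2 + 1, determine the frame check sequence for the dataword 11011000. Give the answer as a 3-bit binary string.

Append 3 zeros: 11011000000. Divide by 1101 (XOR where the leading bit is 1):
  pos 0: 1101 XOR 1101 = 0000
  pos 4: 1000 XOR 1101 = 0101
  pos 5: 1010 XOR 1101 = 0111
  pos 6: 1110 XOR 1101 = 0011
Remainder (last 3 bits) = 110. This is the CRC / FCS.

110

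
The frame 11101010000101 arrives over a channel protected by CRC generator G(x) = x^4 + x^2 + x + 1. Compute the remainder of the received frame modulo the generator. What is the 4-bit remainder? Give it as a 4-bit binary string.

0010

Modulo-2 division of 11101010000101 by 10111:
  pos 0: 11101 XOR 10111 = 01010
  pos 1: 10100 XOR 10111 = 00011
  pos 4: 11100 XOR 10111 = 01011
  pos 5: 10110 XOR 10111 = 00001
  pos 9: 10101 XOR 10111 = 00010
Remainder = 0010 (nonzero — an error is detected).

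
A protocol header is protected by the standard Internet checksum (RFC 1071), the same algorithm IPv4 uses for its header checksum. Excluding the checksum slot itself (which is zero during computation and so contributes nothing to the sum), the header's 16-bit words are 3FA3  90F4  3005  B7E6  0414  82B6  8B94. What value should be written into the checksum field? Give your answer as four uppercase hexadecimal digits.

351D

One's-complement addition (fold any carry out of bit 15 back into bit 0):
  0x3FA3 + 0x90F4 = 0x0D097
  0xD097 + 0x3005 = 0x1009C → wrap carry → 0x009D
  0x009D + 0xB7E6 = 0x0B883
  0xB883 + 0x0414 = 0x0BC97
  0xBC97 + 0x82B6 = 0x13F4D → wrap carry → 0x3F4E
  0x3F4E + 0x8B94 = 0x0CAE2
One's-complement sum = 0xCAE2.
Checksum = ~0xCAE2 & 0xFFFF = 0x351D.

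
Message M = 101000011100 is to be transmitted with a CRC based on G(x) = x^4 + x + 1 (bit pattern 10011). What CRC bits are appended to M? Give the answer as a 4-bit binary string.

Append 4 zeros: 1010000111000000. Divide by 10011 (XOR where the leading bit is 1):
  pos 0: 10100 XOR 10011 = 00111
  pos 2: 11100 XOR 10011 = 01111
  pos 3: 11111 XOR 10011 = 01100
  pos 4: 11001 XOR 10011 = 01010
  pos 5: 10101 XOR 10011 = 00110
  pos 7: 11000 XOR 10011 = 01011
  pos 8: 10110 XOR 10011 = 00101
  pos 10: 10100 XOR 10011 = 00111
Remainder (last 4 bits) = 1110. This is the CRC / FCS.

1110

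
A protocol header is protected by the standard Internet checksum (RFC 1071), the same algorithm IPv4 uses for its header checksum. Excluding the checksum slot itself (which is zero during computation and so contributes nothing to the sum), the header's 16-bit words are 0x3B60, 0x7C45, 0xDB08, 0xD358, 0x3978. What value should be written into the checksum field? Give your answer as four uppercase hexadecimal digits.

6080

One's-complement addition (fold any carry out of bit 15 back into bit 0):
  0x3B60 + 0x7C45 = 0x0B7A5
  0xB7A5 + 0xDB08 = 0x192AD → wrap carry → 0x92AE
  0x92AE + 0xD358 = 0x16606 → wrap carry → 0x6607
  0x6607 + 0x3978 = 0x09F7F
One's-complement sum = 0x9F7F.
Checksum = ~0x9F7F & 0xFFFF = 0x6080.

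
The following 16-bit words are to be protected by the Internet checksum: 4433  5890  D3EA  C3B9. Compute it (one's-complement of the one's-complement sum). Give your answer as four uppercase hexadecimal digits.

One's-complement addition (fold any carry out of bit 15 back into bit 0):
  0x4433 + 0x5890 = 0x09CC3
  0x9CC3 + 0xD3EA = 0x170AD → wrap carry → 0x70AE
  0x70AE + 0xC3B9 = 0x13467 → wrap carry → 0x3468
One's-complement sum = 0x3468.
Checksum = ~0x3468 & 0xFFFF = 0xCB97.

CB97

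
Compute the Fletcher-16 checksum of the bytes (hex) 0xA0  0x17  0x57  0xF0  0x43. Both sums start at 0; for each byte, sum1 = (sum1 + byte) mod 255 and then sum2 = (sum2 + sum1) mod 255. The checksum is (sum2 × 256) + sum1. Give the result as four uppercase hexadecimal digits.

AA43

Running sums (mod 255):
  after byte 0 (0xA0): sum1=160, sum2=160
  after byte 1 (0x17): sum1=183, sum2=88
  after byte 2 (0x57): sum1=15, sum2=103
  after byte 3 (0xF0): sum1=0, sum2=103
  after byte 4 (0x43): sum1=67, sum2=170
Checksum = sum2·256 + sum1 = 170·256 + 67 = 43587 = 0xAA43.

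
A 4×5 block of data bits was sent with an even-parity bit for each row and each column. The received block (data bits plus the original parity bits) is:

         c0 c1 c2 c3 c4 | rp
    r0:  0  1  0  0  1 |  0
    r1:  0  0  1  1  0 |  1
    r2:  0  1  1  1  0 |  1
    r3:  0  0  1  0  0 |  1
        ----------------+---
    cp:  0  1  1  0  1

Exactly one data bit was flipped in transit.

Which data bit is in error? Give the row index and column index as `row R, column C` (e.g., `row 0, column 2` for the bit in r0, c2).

Recompute each row's even parity and compare to rp:
  r0: data parity 0, sent rp 0 → ok
  r1: data parity 0, sent rp 1 → mismatch
  r2: data parity 1, sent rp 1 → ok
  r3: data parity 1, sent rp 1 → ok
Recompute each column's even parity and compare to cp:
  c0: data parity 0, sent cp 0 → ok
  c1: data parity 0, sent cp 1 → mismatch
  c2: data parity 1, sent cp 1 → ok
  c3: data parity 0, sent cp 0 → ok
  c4: data parity 1, sent cp 1 → ok
Exactly one row (r1) and one column (c1) fail → the flipped bit is at their intersection.

row 1, column 1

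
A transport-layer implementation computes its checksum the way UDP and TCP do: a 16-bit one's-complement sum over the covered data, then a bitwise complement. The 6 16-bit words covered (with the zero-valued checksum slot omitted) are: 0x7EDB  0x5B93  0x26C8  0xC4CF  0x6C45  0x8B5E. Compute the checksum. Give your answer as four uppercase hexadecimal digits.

One's-complement addition (fold any carry out of bit 15 back into bit 0):
  0x7EDB + 0x5B93 = 0x0DA6E
  0xDA6E + 0x26C8 = 0x10136 → wrap carry → 0x0137
  0x0137 + 0xC4CF = 0x0C606
  0xC606 + 0x6C45 = 0x1324B → wrap carry → 0x324C
  0x324C + 0x8B5E = 0x0BDAA
One's-complement sum = 0xBDAA.
Checksum = ~0xBDAA & 0xFFFF = 0x4255.

4255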